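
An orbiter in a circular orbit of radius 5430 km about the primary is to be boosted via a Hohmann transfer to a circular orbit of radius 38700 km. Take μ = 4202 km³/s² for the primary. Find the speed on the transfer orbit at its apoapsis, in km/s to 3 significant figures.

v = 0.163 km/s

Semi-major axis of the transfer orbit: a_t = (5430 + 38700)/2 = 22065 km.
The apoapsis of the transfer ellipse is at r = 38700 km.
From the vis-viva equation, v = √[μ(2/r − 1/a_t)] = 0.1635 km/s.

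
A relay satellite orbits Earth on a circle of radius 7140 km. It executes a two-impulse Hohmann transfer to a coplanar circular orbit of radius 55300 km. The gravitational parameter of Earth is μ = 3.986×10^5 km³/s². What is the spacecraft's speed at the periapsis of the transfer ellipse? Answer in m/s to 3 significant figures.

Semi-major axis of the transfer orbit: a_t = (7140 + 55300)/2 = 31220 km.
The periapsis of the transfer ellipse is at r = 7140 km.
Vis-viva: v = √[μ(2/r − 1/a_t)] = √[3.986×10^5 × (2/7140 − 1/31220)] = 9.944 km/s.

v = 9940 m/s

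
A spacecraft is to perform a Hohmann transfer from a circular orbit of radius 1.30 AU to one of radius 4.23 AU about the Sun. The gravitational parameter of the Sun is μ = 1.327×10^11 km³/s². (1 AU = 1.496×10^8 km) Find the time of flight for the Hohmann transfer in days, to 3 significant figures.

In km: r₁ = 1.30 × 1.496×10^8 = 1.9448×10^8 km; r₂ = 4.23 × 1.496×10^8 = 6.32808×10^8 km.
Semi-major axis of the transfer orbit: a_t = (1.9448×10^8 + 6.32808×10^8)/2 = 4.13644×10^8 km.
Half the transfer-orbit period gives t = π√(a_t³/μ) = 7.255×10^7 s.
Converting: 7.255×10^7 s ÷ 86400 s/day = 840 days.

t = 840 days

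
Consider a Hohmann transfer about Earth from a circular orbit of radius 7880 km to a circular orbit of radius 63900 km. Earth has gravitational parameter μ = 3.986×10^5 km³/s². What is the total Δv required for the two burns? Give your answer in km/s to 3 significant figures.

Transfer-ellipse semi-major axis a_t = (r₁ + r₂)/2 = (7880 + 63900)/2 = 35890 km.
At r₁ the circular-orbit speed is v₁ = √(μ/r₁) = 7.112 km/s.
Transfer-orbit speed at r₁ (vis-viva equation): v_p = √[μ(2/r₁ − 1/a_t)] = 9.490 km/s.
First burn Δv₁ = |v_p − v₁| = 2.378 km/s.
At r₂, v₂ = √(μ/r₂) = 2.4976 km/s.
Transfer-orbit speed at r₂: v_a = √[μ(2/r₂ − 1/a_t)] = 1.1703 km/s.
Second burn Δv₂ = |v₂ − v_a| = 1.327 km/s.
Δv = Δv₁ + Δv₂ = 2.378 + 1.327 = 3.705 km/s.

Δv = 3.71 km/s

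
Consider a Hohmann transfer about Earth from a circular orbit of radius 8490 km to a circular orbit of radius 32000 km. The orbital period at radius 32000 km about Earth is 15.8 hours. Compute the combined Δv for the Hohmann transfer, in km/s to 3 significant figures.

Δv = 3.01 km/s

From Kepler's third law T² = 4π²r³/μ at r = 32000 km, T = 15.8 hours = 15.8 × 3600 s = 56880 s: μ = 4π²r³/T² = 3.99844×10^5 km³/s².
The Hohmann ellipse has a_t = (r₁ + r₂)/2 = 20245 km.
At r₁ the circular-orbit speed is v₁ = √(μ/r₁) = 6.863 km/s.
Transfer-orbit speed at r₁ (vis-viva): v_p = √[μ(2/r₁ − 1/a_t)] = 8.628 km/s.
First burn Δv₁ = |v_p − v₁| = 1.765 km/s.
Circular speed at r₂: v₂ = √(μ/r₂) = 3.535 km/s.
Transfer-orbit speed at r₂: v_a = √[μ(2/r₂ − 1/a_t)] = 2.289 km/s.
Second burn Δv₂ = |v₂ − v_a| = 1.246 km/s.
Total Δv = Δv₁ + Δv₂ = 3.011 km/s.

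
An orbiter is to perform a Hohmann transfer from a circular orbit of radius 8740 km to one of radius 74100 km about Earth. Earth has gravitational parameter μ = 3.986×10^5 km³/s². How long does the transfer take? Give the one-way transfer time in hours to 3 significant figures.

t = 11.7 hours

The Hohmann ellipse has a_t = (r₁ + r₂)/2 = 41420 km.
By Kepler's third law the transfer-orbit period is T = 2π√(a_t³/μ), so t = T/2 = 41950 s.
Converting: 41950 s ÷ 3600 s/hour = 11.7 hours.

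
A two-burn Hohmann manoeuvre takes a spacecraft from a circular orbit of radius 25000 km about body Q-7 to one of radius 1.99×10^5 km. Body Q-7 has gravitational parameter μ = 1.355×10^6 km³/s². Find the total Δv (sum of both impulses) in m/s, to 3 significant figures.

Transfer-ellipse semi-major axis a_t = (r₁ + r₂)/2 = (25000 + 1.990×10^5)/2 = 1.120×10^5 km.
At r₁ the circular-orbit speed is v₁ = √(μ/r₁) = 7.362 km/s.
On the transfer ellipse at r₁, v² = μ(2/r − 1/a) gives v_p = √[μ(2/r₁ − 1/a_t)] = 9.813 km/s.
First burn Δv₁ = |v_p − v₁| = 2.451 km/s.
At r₂, v₂ = √(μ/r₂) = 2.6094 km/s.
Transfer-orbit speed at r₂: v_a = √[μ(2/r₂ − 1/a_t)] = 1.2328 km/s.
Second burn Δv₂ = |v₂ − v_a| = 1.377 km/s.
Total Δv = Δv₁ + Δv₂ = 3.828 km/s.

Δv = 3830 m/s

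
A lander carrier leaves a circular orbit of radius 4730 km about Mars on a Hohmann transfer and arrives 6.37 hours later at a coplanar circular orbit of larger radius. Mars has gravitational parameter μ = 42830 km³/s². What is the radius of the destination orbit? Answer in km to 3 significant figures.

r₂ = 21600 km

Transfer time t = 6.37 hours = 22932 s, and t = π√(a_t³/μ).
So a_t = (μ t²/π²)^(1/3) = (42830 × (22932)² / π²)^(1/3) = 13166 km.
Since a_t = (r₁ + r₂)/2, r₂ = 2a_t − r₁ = 2×13166 − 4730 = 21602 km.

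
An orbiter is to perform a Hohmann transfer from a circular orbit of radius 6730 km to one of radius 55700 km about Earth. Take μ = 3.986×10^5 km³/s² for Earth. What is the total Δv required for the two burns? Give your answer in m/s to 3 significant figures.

Transfer-ellipse semi-major axis a_t = (r₁ + r₂)/2 = (6730 + 55700)/2 = 31215 km.
Circular speed at r₁: v₁ = √(μ/r₁) = √(3.986×10^5/6730) = 7.696 km/s.
On the transfer ellipse at r₁, vis-viva gives v_p = √[μ(2/r₁ − 1/a_t)] = 10.28 km/s.
First burn Δv₁ = |v_p − v₁| = 2.584 km/s.
At r₂, v₂ = √(μ/r₂) = 2.675 km/s.
Transfer-orbit speed at r₂: v_a = √[μ(2/r₂ − 1/a_t)] = 1.242 km/s.
Second burn Δv₂ = |v₂ − v_a| = 1.433 km/s.
Total Δv = Δv₁ + Δv₂ = 4.017 km/s.

Δv = 4020 m/s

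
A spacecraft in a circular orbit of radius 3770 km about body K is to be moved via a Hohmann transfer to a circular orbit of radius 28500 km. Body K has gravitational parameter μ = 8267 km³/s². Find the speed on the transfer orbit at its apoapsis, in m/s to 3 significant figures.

v = 260 m/s

Semi-major axis of the transfer orbit: a_t = (3770 + 28500)/2 = 16135 km.
The apoapsis of the transfer ellipse is at r = 28500 km.
Vis-viva: v = √[μ(2/r − 1/a_t)] = √[8267 × (2/28500 − 1/16135)] = 0.2603 km/s.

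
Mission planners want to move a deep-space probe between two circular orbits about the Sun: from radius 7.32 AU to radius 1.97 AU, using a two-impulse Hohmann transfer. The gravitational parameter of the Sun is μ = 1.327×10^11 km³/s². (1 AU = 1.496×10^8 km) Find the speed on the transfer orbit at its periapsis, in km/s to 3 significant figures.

In km: r₁ = 7.32 × 1.496×10^8 = 1.095072×10^9 km; r₂ = 1.97 × 1.496×10^8 = 2.94712×10^8 km.
Semi-major axis of the transfer orbit: a_t = (1.095072×10^9 + 2.94712×10^8)/2 = 6.94892×10^8 km.
At periapsis, r = 2.94712×10^8 km.
From the vis-viva equation, v = √[μ(2/r − 1/a_t)] = 26.64 km/s.

v = 26.6 km/s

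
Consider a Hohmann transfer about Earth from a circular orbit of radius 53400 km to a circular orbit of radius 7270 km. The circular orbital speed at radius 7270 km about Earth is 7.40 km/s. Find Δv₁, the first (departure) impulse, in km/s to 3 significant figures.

Δv₁ = 1.39 km/s

From the circular-orbit relation v² = μ/r at r = 7270 km: μ = v²r = (7.40)² × 7270 = 3.98105×10^5 km³/s².
Semi-major axis of the transfer orbit: a_t = (53400 + 7270)/2 = 30335 km.
On the circular orbit at r = 53400 km, v_c = √(μ/r) = 2.7304 km/s.
Transfer-orbit speed at the same r (vis-viva, a = a_t): v_t = √[μ(2/r − 1/a_t)] = 1.3367 km/s.
Δv₁ = |v_t − v_c| = |1.3367 − 2.7304| = 1.394 km/s.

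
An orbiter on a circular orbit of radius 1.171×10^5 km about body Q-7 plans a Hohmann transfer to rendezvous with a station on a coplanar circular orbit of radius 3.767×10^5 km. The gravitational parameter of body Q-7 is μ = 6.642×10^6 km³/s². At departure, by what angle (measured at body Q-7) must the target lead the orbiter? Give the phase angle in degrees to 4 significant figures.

Semi-major axis of the transfer orbit: a_t = (1.171×10^5 + 3.767×10^5)/2 = 2.469×10^5 km.
Transfer time t = π√(a_t³/μ) = 1.495×10^5 s.
Target angular speed ω₂ = √(μ/r₂³) = 1.115×10^-5 rad/s.
Angle swept by the target during transfer: ω₂·t = 1.667 rad = 95.51°.
The orbiter traverses 180° on the transfer ellipse, so the target must lead by 180° − 95.51° = 84.49°.

φ = 84.49°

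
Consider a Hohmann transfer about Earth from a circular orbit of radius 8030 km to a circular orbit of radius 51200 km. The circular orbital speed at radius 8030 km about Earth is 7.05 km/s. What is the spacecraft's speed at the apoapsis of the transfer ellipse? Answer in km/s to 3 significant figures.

From the circular-orbit relation v² = μ/r at r = 8030 km: μ = v²r = (7.05)² × 8030 = 3.99111×10^5 km³/s².
Semi-major axis of the transfer orbit: a_t = (8030 + 51200)/2 = 29615 km.
The apoapsis of the transfer ellipse is at r = 51200 km.
From the vis-viva equation, v = √[μ(2/r − 1/a_t)] = 1.454 km/s.

v = 1.45 km/s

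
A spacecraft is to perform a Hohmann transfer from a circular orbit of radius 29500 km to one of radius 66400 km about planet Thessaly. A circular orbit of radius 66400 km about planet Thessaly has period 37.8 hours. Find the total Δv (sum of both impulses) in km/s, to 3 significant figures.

Δv = 1.47 km/s

From Kepler's third law T² = 4π²r³/μ at r = 66400 km, T = 37.8 hours = 37.8 × 3600 s = 1.3608×10^5 s: μ = 4π²r³/T² = 6.24130×10^5 km³/s².
Transfer-ellipse semi-major axis a_t = (r₁ + r₂)/2 = (29500 + 66400)/2 = 47950 km.
Circular speed at r₁: v₁ = √(μ/r₁) = √(6.24130×10^5/29500) = 4.59967 km/s.
On the transfer ellipse at r₁, vis-viva equation gives v_p = √[μ(2/r₁ − 1/a_t)] = 5.41273 km/s.
First burn Δv₁ = |v_p − v₁| = 0.8131 km/s.
Circular speed at r₂: v₂ = √(μ/r₂) = 3.0659 km/s.
Transfer-orbit speed at r₂: v_a = √[μ(2/r₂ − 1/a_t)] = 2.4048 km/s.
Second burn Δv₂ = |v₂ − v_a| = 0.6611 km/s.
Δv = Δv₁ + Δv₂ = 0.8131 + 0.6611 = 1.474 km/s.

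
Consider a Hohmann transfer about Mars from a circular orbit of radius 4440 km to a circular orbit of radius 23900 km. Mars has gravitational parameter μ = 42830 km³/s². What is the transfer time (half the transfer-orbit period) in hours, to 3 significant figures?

Semi-major axis of the transfer orbit: a_t = (4440 + 23900)/2 = 14170 km.
Transfer time t = π√(a_t³/μ) = π√((14170)³ / 42830) = 25610 s.
Converting: 25610 s ÷ 3600 s/hour = 7.11 hours.

t = 7.11 hours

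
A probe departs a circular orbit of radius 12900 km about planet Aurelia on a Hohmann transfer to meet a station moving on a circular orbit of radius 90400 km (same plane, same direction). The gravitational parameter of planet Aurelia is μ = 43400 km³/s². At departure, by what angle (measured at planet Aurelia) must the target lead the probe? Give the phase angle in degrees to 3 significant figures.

Transfer-ellipse semi-major axis a_t = (r₁ + r₂)/2 = (12900 + 90400)/2 = 51650 km.
Transfer time t = π√(a_t³/μ) = 1.7702×10^5 s.
The target's mean motion on its circular orbit is ω₂ = √(μ/r₂³) = 7.6646×10^-6 rad/s.
Angle swept by the target during transfer: ω₂·t = 1.3568 rad = 77.74°.
The probe traverses 180° on the transfer ellipse, so the target must lead by 180° − 77.74° = 102°.

φ = 102°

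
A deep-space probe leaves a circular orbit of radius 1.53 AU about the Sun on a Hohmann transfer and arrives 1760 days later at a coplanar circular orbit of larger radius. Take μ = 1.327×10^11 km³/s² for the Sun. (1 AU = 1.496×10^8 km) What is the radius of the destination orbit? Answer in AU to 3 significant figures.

In km: r₁ = 1.53 × 1.496×10^8 = 2.28888×10^8 km.
Transfer time t = 1760 days = 1.52064×10^8 s, and t = π√(a_t³/μ).
So a_t = (μ t²/π²)^(1/3) = (1.327×10^11 × (1.52064×10^8)² / π²)^(1/3) = 6.7745×10^8 km.
Since a_t = (r₁ + r₂)/2, r₂ = 2a_t − r₁ = 2×6.7745×10^8 − 2.28888×10^8 = 1.126012×10^9 km.
In AU: r₂ = 1.126012×10^9 / 1.496×10^8 = 7.53 AU.

r₂ = 7.53 AU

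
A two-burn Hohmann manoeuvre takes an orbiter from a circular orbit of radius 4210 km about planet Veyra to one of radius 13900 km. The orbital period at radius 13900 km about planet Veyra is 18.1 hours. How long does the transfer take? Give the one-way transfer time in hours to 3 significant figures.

t = 4.76 hours

From Kepler's third law T² = 4π²r³/μ at r = 13900 km, T = 18.1 hours = 18.1 × 3600 s = 65160 s: μ = 4π²r³/T² = 24971.3 km³/s².
Semi-major axis of the transfer orbit: a_t = (4210 + 13900)/2 = 9055 km.
By Kepler's third law the transfer-orbit period is T = 2π√(a_t³/μ), so t = T/2 = 17130 s.
Converting: 17130 s ÷ 3600 s/hour = 4.76 hours.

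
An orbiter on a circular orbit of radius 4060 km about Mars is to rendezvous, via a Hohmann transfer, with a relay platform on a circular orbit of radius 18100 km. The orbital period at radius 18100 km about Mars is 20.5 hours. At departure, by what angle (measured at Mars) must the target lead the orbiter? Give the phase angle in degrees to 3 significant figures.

From Kepler's third law T² = 4π²r³/μ at r = 18100 km, T = 20.5 hours = 20.5 × 3600 s = 73800 s: μ = 4π²r³/T² = 42981.6 km³/s².
The Hohmann ellipse has a_t = (r₁ + r₂)/2 = 11080 km.
The half-period of the transfer ellipse is t = π√(a_t³/μ) = 17673.3 s.
Target angular speed ω₂ = √(μ/r₂³) = 8.51380×10^-5 rad/s.
Angle swept by the target during transfer: ω₂·t = 1.5047 rad = 86.21°.
The orbiter traverses 180° on the transfer ellipse, so the target must lead by 180° − 86.21° = 93.8°.

φ = 93.8°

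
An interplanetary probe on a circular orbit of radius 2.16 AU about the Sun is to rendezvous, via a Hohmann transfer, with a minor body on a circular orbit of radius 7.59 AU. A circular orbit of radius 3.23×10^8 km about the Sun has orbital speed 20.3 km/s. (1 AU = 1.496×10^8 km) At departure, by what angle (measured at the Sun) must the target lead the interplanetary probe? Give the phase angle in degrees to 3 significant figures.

φ = 87.3°

From the circular-orbit relation v² = μ/r at r = 3.23×10^8 km: μ = v²r = (20.3)² × 3.23×10^8 = 1.33105×10^11 km³/s².
In km: r₁ = 2.16 × 1.496×10^8 = 3.23136×10^8 km; r₂ = 7.59 × 1.496×10^8 = 1.135464×10^9 km.
Semi-major axis of the transfer orbit: a_t = (3.23136×10^8 + 1.135464×10^9)/2 = 7.293×10^8 km.
The half-period of the transfer ellipse is t = π√(a_t³/μ) = 1.69595×10^8 s.
Target angular speed ω₂ = √(μ/r₂³) = 9.53536×10^-9 rad/s.
Angle swept by the target during transfer: ω₂·t = 1.61715 rad = 92.66°.
Arrival is 180° from departure on the ellipse, so φ = 180° − 92.66° = 87.3°.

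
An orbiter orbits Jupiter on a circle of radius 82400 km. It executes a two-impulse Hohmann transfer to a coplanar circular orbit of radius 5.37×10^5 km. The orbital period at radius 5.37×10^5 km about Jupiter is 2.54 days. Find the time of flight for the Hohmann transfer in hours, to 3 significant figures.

From Kepler's third law T² = 4π²r³/μ at r = 5.37×10^5 km, T = 2.54 days = 2.54 × 86400 s = 2.19456×10^5 s: μ = 4π²r³/T² = 1.26937×10^8 km³/s².
Transfer-ellipse semi-major axis a_t = (r₁ + r₂)/2 = (82400 + 5.370×10^5)/2 = 3.097×10^5 km.
By Kepler's third law the transfer-orbit period is T = 2π√(a_t³/μ), so t = T/2 = 48058 s.
Converting: 48058 s ÷ 3600 s/hour = 13.3 hours.

t = 13.3 hours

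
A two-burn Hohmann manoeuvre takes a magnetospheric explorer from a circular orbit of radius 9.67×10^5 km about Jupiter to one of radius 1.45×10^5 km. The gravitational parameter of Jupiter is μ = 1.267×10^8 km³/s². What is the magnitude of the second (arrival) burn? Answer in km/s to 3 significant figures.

Transfer-ellipse semi-major axis a_t = (r₁ + r₂)/2 = (9.670×10^5 + 1.450×10^5)/2 = 5.560×10^5 km.
Circular speed at r = 1.450×10^5 km: v_c = √(μ/r) = 29.560 km/s.
Vis-viva on the transfer ellipse at r = 1.450×10^5 km gives v_t = √[μ(2/r − 1/a_t)] = 38.983 km/s.
Δv₂ = |v_t − v_c| = |38.983 − 29.560| = 9.423 km/s.

Δv₂ = 9.42 km/s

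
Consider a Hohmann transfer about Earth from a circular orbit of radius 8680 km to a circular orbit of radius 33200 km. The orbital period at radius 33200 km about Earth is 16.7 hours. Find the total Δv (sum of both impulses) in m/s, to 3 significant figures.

From Kepler's third law T² = 4π²r³/μ at r = 33200 km, T = 16.7 hours = 16.7 × 3600 s = 60120 s: μ = 4π²r³/T² = 3.99702×10^5 km³/s².
The Hohmann ellipse has a_t = (r₁ + r₂)/2 = 20940 km.
Circular speed at r₁: v₁ = √(μ/r₁) = √(3.99702×10^5/8680) = 6.7859 km/s.
Transfer-orbit speed at r₁ (vis-viva equation): v_p = √[μ(2/r₁ − 1/a_t)] = 8.5445 km/s.
First burn Δv₁ = |v_p − v₁| = 1.7586 km/s.
Circular speed at r₂: v₂ = √(μ/r₂) = 3.46976 km/s.
Transfer-orbit speed at r₂: v_a = √[μ(2/r₂ − 1/a_t)] = 2.23393 km/s.
Second burn Δv₂ = |v₂ − v_a| = 1.2358 km/s.
Δv = Δv₁ + Δv₂ = 1.7586 + 1.2358 = 2.994 km/s.

Δv = 2990 m/s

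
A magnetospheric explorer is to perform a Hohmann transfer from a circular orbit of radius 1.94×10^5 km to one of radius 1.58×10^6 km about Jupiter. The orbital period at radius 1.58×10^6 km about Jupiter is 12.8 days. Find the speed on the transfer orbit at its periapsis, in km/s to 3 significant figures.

From Kepler's third law T² = 4π²r³/μ at r = 1.58×10^6 km, T = 12.8 days = 12.8 × 86400 s = 1.10592×10^6 s: μ = 4π²r³/T² = 1.27316×10^8 km³/s².
Semi-major axis of the transfer orbit: a_t = (1.940×10^5 + 1.580×10^6)/2 = 8.870×10^5 km.
The periapsis of the transfer ellipse is at r = 1.940×10^5 km.
From the vis-viva equation, v = √[μ(2/r − 1/a_t)] = 34.19 km/s.

v = 34.2 km/s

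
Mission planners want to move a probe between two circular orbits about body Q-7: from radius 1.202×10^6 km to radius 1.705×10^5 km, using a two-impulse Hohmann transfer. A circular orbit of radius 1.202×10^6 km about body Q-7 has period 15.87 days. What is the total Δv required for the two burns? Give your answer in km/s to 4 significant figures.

From Kepler's third law T² = 4π²r³/μ at r = 1.202×10^6 km, T = 15.87 days = 15.87 × 86400 s = 1.371168×10^6 s: μ = 4π²r³/T² = 3.64663×10^7 km³/s².
The Hohmann ellipse has a_t = (r₁ + r₂)/2 = 6.8625×10^5 km.
At r₁ the circular-orbit speed is v₁ = √(μ/r₁) = 5.508 km/s.
On the transfer ellipse at r₁, v² = μ(2/r − 1/a) gives v_a = √[μ(2/r₁ − 1/a_t)] = 2.745 km/s.
First burn Δv₁ = |v_a − v₁| = 2.763 km/s.
Circular speed at r₂: v₂ = √(μ/r₂) = 14.625 km/s.
Transfer-orbit speed at r₂: v_p = √[μ(2/r₂ − 1/a_t)] = 19.355 km/s.
Second burn Δv₂ = |v₂ − v_p| = 4.730 km/s.
Δv = Δv₁ + Δv₂ = 2.763 + 4.730 = 7.493 km/s.

Δv = 7.493 km/s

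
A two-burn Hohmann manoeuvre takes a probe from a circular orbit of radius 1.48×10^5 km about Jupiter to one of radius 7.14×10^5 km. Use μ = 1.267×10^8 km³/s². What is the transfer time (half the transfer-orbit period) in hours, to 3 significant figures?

t = 21.9 hours

Transfer-ellipse semi-major axis a_t = (r₁ + r₂)/2 = (1.480×10^5 + 7.140×10^5)/2 = 4.310×10^5 km.
Half the transfer-orbit period gives t = π√(a_t³/μ) = 78970 s.
Converting: 78970 s ÷ 3600 s/hour = 21.9 hours.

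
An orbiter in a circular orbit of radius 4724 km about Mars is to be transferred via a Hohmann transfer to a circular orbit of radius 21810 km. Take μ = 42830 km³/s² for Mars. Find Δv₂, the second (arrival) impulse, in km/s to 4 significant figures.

The Hohmann ellipse has a_t = (r₁ + r₂)/2 = 13267 km.
On the circular orbit at r = 21810 km, v_c = √(μ/r) = 1.4013 km/s.
Vis-viva on the transfer ellipse at r = 21810 km gives v_t = √[μ(2/r − 1/a_t)] = 0.83621 km/s.
Δv₂ = |v_t − v_c| = |0.83621 − 1.4013| = 0.5651 km/s.

Δv₂ = 0.5651 km/s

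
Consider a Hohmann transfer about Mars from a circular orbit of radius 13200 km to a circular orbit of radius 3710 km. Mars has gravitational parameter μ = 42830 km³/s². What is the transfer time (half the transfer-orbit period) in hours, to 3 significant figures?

t = 3.28 hours

The Hohmann ellipse has a_t = (r₁ + r₂)/2 = 8455 km.
Transfer time t = π√(a_t³/μ) = π√((8455)³ / 42830) = 11800 s.
Converting: 11800 s ÷ 3600 s/hour = 3.28 hours.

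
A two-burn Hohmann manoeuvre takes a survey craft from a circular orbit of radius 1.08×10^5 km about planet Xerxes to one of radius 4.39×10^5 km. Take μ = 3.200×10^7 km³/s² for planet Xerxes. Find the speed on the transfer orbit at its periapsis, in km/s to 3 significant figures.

The Hohmann ellipse has a_t = (r₁ + r₂)/2 = 2.735×10^5 km.
At periapsis, r = 1.080×10^5 km.
Applying v² = μ(2/r − 1/a_t): v = 21.81 km/s.

v = 21.8 km/s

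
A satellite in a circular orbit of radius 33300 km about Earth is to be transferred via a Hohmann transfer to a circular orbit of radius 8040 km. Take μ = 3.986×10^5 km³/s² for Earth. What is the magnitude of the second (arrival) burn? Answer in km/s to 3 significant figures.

Semi-major axis of the transfer orbit: a_t = (33300 + 8040)/2 = 20670 km.
On the circular orbit at r = 8040 km, v_c = √(μ/r) = 7.041 km/s.
Vis-viva on the transfer ellipse at r = 8040 km gives v_t = √[μ(2/r − 1/a_t)] = 8.937 km/s.
Δv₂ = |v_t − v_c| = |8.937 − 7.041| = 1.896 km/s.

Δv₂ = 1.90 km/s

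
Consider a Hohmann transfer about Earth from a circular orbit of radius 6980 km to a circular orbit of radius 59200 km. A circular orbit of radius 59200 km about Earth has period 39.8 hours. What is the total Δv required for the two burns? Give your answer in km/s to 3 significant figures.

Δv = 3.96 km/s

From Kepler's third law T² = 4π²r³/μ at r = 59200 km, T = 39.8 hours = 39.8 × 3600 s = 1.4328×10^5 s: μ = 4π²r³/T² = 3.98982×10^5 km³/s².
Semi-major axis of the transfer orbit: a_t = (6980 + 59200)/2 = 33090 km.
Circular speed at r₁: v₁ = √(μ/r₁) = √(3.98982×10^5/6980) = 7.56048 km/s.
On the transfer ellipse at r₁, v² = μ(2/r − 1/a) gives v_p = √[μ(2/r₁ − 1/a_t)] = 10.1126 km/s.
First burn Δv₁ = |v_p − v₁| = 2.552 km/s.
At r₂, v₂ = √(μ/r₂) = 2.596 km/s.
Transfer-orbit speed at r₂: v_a = √[μ(2/r₂ − 1/a_t)] = 1.192 km/s.
Second burn Δv₂ = |v₂ − v_a| = 1.404 km/s.
Total Δv = Δv₁ + Δv₂ = 3.956 km/s.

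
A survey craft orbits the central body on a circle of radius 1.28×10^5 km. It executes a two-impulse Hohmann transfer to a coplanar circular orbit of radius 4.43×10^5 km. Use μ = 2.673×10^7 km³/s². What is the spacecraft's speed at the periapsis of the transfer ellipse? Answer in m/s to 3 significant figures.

Transfer-ellipse semi-major axis a_t = (r₁ + r₂)/2 = (1.280×10^5 + 4.430×10^5)/2 = 2.855×10^5 km.
At periapsis, r = 1.280×10^5 km.
From the vis-viva equation, v = √[μ(2/r − 1/a_t)] = 18.00 km/s.

v = 18000 m/s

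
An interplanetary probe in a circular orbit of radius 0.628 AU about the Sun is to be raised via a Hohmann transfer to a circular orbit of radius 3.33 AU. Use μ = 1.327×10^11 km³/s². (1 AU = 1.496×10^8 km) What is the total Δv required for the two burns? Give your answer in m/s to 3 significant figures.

Δv = 18300 m/s

In km: r₁ = 0.628 × 1.496×10^8 = 9.39488×10^7 km; r₂ = 3.33 × 1.496×10^8 = 4.98168×10^8 km.
The Hohmann ellipse has a_t = (r₁ + r₂)/2 = 2.960584×10^8 km.
At r₁ the circular-orbit speed is v₁ = √(μ/r₁) = 37.58 km/s.
On the transfer ellipse at r₁, vis-viva gives v_p = √[μ(2/r₁ − 1/a_t)] = 48.75 km/s.
First burn Δv₁ = |v_p − v₁| = 11.17 km/s.
Circular speed at r₂: v₂ = √(μ/r₂) = 16.321 km/s.
Transfer-orbit speed at r₂: v_a = √[μ(2/r₂ − 1/a_t)] = 9.1940 km/s.
Second burn Δv₂ = |v₂ − v_a| = 7.127 km/s.
Total Δv = Δv₁ + Δv₂ = 18.30 km/s.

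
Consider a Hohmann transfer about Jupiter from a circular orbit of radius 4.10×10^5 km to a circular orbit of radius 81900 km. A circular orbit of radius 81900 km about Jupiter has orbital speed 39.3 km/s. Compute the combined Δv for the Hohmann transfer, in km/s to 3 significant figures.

From the circular-orbit relation v² = μ/r at r = 81900 km: μ = v²r = (39.3)² × 81900 = 1.26494×10^8 km³/s².
Semi-major axis of the transfer orbit: a_t = (4.100×10^5 + 81900)/2 = 2.4595×10^5 km.
At r₁ the circular-orbit speed is v₁ = √(μ/r₁) = 17.565 km/s.
Transfer-orbit speed at r₁ (vis-viva): v_a = √[μ(2/r₁ − 1/a_t)] = 10.136 km/s.
First burn Δv₁ = |v_a − v₁| = 7.429 km/s.
At r₂, v₂ = √(μ/r₂) = 39.30 km/s.
Transfer-orbit speed at r₂: v_p = √[μ(2/r₂ − 1/a_t)] = 50.74 km/s.
Second burn Δv₂ = |v₂ − v_p| = 11.44 km/s.
Δv = Δv₁ + Δv₂ = 7.429 + 11.44 = 18.87 km/s.

Δv = 18.9 km/s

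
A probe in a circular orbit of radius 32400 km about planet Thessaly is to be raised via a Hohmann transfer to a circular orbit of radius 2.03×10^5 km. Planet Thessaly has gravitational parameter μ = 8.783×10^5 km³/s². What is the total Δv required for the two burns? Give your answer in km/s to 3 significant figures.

Transfer-ellipse semi-major axis a_t = (r₁ + r₂)/2 = (32400 + 2.030×10^5)/2 = 1.177×10^5 km.
At r₁ the circular-orbit speed is v₁ = √(μ/r₁) = 5.207 km/s.
On the transfer ellipse at r₁, v² = μ(2/r − 1/a) gives v_p = √[μ(2/r₁ − 1/a_t)] = 6.838 km/s.
First burn Δv₁ = |v_p − v₁| = 1.631 km/s.
Circular speed at r₂: v₂ = √(μ/r₂) = 2.0800 km/s.
Transfer-orbit speed at r₂: v_a = √[μ(2/r₂ − 1/a_t)] = 1.0913 km/s.
Second burn Δv₂ = |v₂ − v_a| = 0.9887 km/s.
Δv = Δv₁ + Δv₂ = 1.631 + 0.9887 = 2.620 km/s.

Δv = 2.62 km/s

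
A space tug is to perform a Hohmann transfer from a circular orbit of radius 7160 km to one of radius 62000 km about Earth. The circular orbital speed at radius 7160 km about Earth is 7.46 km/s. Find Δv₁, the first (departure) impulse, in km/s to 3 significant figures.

From the circular-orbit relation v² = μ/r at r = 7160 km: μ = v²r = (7.46)² × 7160 = 3.98465×10^5 km³/s².
Transfer-ellipse semi-major axis a_t = (r₁ + r₂)/2 = (7160 + 62000)/2 = 34580 km.
On the circular orbit at r = 7160 km, v_c = √(μ/r) = 7.460 km/s.
Transfer-orbit speed at the same r (vis-viva, a = a_t): v_t = √[μ(2/r − 1/a_t)] = 9.989 km/s.
Δv₁ = |v_t − v_c| = |9.989 − 7.460| = 2.529 km/s.

Δv₁ = 2.53 km/s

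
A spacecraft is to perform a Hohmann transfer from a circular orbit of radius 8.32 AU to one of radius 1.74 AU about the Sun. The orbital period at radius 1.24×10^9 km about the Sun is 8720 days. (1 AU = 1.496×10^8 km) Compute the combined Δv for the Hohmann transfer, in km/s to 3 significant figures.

From Kepler's third law T² = 4π²r³/μ at r = 1.24×10^9 km, T = 8720 days = 8720 × 86400 s = 7.53408×10^8 s: μ = 4π²r³/T² = 1.32606×10^11 km³/s².
In km: r₁ = 8.32 × 1.496×10^8 = 1.244672×10^9 km; r₂ = 1.74 × 1.496×10^8 = 2.60304×10^8 km.
Semi-major axis of the transfer orbit: a_t = (1.244672×10^9 + 2.60304×10^8)/2 = 7.52488×10^8 km.
Circular speed at r₁: v₁ = √(μ/r₁) = √(1.32606×10^11/1.244672×10^9) = 10.322 km/s.
Transfer-orbit speed at r₁ (v² = μ(2/r − 1/a)): v_a = √[μ(2/r₁ − 1/a_t)] = 6.0708 km/s.
First burn Δv₁ = |v_a − v₁| = 4.251 km/s.
At r₂, v₂ = √(μ/r₂) = 22.5705 km/s.
Transfer-orbit speed at r₂: v_p = √[μ(2/r₂ − 1/a_t)] = 29.0282 km/s.
Second burn Δv₂ = |v₂ − v_p| = 6.458 km/s.
Total Δv = Δv₁ + Δv₂ = 10.71 km/s.

Δv = 10.7 km/s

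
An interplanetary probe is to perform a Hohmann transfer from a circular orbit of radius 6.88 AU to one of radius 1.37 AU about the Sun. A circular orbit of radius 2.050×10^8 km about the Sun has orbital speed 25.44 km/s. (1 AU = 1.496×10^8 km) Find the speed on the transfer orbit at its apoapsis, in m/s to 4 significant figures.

v = 6543 m/s

From the circular-orbit relation v² = μ/r at r = 2.050×10^8 km: μ = v²r = (25.44)² × 2.050×10^8 = 1.32675×10^11 km³/s².
In km: r₁ = 6.88 × 1.496×10^8 = 1.029248×10^9 km; r₂ = 1.37 × 1.496×10^8 = 2.04952×10^8 km.
Semi-major axis of the transfer orbit: a_t = (1.029248×10^9 + 2.04952×10^8)/2 = 6.171×10^8 km.
The apoapsis of the transfer ellipse is at r = 1.029248×10^9 km.
Vis-viva: v = √[μ(2/r − 1/a_t)] = √[1.32675×10^11 × (2/1.029248×10^9 − 1/6.171×10^8)] = 6.543 km/s.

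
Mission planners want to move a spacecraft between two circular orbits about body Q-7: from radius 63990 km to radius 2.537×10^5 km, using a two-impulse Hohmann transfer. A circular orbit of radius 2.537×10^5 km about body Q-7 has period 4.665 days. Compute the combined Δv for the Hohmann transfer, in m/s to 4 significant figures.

Δv = 3522 m/s

From Kepler's third law T² = 4π²r³/μ at r = 2.537×10^5 km, T = 4.665 days = 4.665 × 86400 s = 4.03056×10^5 s: μ = 4π²r³/T² = 3.96817×10^6 km³/s².
Transfer-ellipse semi-major axis a_t = (r₁ + r₂)/2 = (63990 + 2.537×10^5)/2 = 1.58845×10^5 km.
Circular speed at r₁: v₁ = √(μ/r₁) = √(3.96817×10^6/63990) = 7.875 km/s.
Transfer-orbit speed at r₁ (vis-viva): v_p = √[μ(2/r₁ − 1/a_t)] = 9.952 km/s.
First burn Δv₁ = |v_p − v₁| = 2.077 km/s.
Circular speed at r₂: v₂ = √(μ/r₂) = 3.955 km/s.
Transfer-orbit speed at r₂: v_a = √[μ(2/r₂ − 1/a_t)] = 2.510 km/s.
Second burn Δv₂ = |v₂ − v_a| = 1.445 km/s.
Δv = Δv₁ + Δv₂ = 2.077 + 1.445 = 3.522 km/s.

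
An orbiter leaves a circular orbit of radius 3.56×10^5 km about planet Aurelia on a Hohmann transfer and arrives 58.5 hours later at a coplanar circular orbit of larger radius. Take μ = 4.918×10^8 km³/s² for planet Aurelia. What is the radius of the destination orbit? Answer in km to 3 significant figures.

Transfer time t = 58.5 hours = 2.106×10^5 s, and t = π√(a_t³/μ).
So a_t = (μ t²/π²)^(1/3) = (4.918×10^8 × (2.106×10^5)² / π²)^(1/3) = 1.3026×10^6 km.
Since a_t = (r₁ + r₂)/2, r₂ = 2a_t − r₁ = 2×1.3026×10^6 − 3.560×10^5 = 2.2492×10^6 km.

r₂ = 2.25×10^6 km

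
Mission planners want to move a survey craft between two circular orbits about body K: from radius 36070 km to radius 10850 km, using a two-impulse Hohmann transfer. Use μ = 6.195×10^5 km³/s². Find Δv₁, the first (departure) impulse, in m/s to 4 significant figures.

Δv₁ = 1326 m/s

Transfer-ellipse semi-major axis a_t = (r₁ + r₂)/2 = (36070 + 10850)/2 = 23460 km.
Circular speed at r = 36070 km: v_c = √(μ/r) = 4.144 km/s.
Vis-viva on the transfer ellipse at r = 36070 km gives v_t = √[μ(2/r − 1/a_t)] = 2.818 km/s.
Δv₁ = |v_t − v_c| = |2.818 − 4.144| = 1.326 km/s.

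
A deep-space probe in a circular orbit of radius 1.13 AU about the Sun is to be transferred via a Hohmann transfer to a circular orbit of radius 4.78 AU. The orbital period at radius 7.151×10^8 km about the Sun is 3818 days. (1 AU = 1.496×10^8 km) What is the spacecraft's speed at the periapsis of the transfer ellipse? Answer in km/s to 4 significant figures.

v = 35.63 km/s

From Kepler's third law T² = 4π²r³/μ at r = 7.151×10^8 km, T = 3818 days = 3818 × 86400 s = 3.298752×10^8 s: μ = 4π²r³/T² = 1.32666×10^11 km³/s².
In km: r₁ = 1.13 × 1.496×10^8 = 1.69048×10^8 km; r₂ = 4.78 × 1.496×10^8 = 7.15088×10^8 km.
Semi-major axis of the transfer orbit: a_t = (1.69048×10^8 + 7.15088×10^8)/2 = 4.42068×10^8 km.
The periapsis of the transfer ellipse is at r = 1.69048×10^8 km.
Applying v² = μ(2/r − 1/a_t): v = 35.63 km/s.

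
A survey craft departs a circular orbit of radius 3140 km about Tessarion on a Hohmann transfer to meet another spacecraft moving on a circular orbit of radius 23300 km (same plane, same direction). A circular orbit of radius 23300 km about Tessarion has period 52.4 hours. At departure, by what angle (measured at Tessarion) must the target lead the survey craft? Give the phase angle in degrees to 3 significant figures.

φ = 103°

From Kepler's third law T² = 4π²r³/μ at r = 23300 km, T = 52.4 hours = 52.4 × 3600 s = 1.8864×10^5 s: μ = 4π²r³/T² = 14033.3 km³/s².
Semi-major axis of the transfer orbit: a_t = (3140 + 23300)/2 = 13220 km.
The half-period of the transfer ellipse is t = π√(a_t³/μ) = 40310 s.
Target angular speed ω₂ = √(μ/r₂³) = 3.331×10^-5 rad/s.
Angle swept by the target during transfer: ω₂·t = 1.3427 rad = 76.93°.
Arrival is 180° from departure on the ellipse, so φ = 180° − 76.93° = 103°.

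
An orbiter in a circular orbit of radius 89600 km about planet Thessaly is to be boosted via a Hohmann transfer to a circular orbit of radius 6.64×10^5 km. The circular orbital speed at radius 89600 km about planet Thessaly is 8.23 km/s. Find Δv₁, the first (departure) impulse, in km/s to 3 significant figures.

Δv₁ = 2.70 km/s

From the circular-orbit relation v² = μ/r at r = 89600 km: μ = v²r = (8.23)² × 89600 = 6.06887×10^6 km³/s².
Transfer-ellipse semi-major axis a_t = (r₁ + r₂)/2 = (89600 + 6.640×10^5)/2 = 3.768×10^5 km.
Circular speed at r = 89600 km: v_c = √(μ/r) = 8.2300 km/s.
Vis-viva on the transfer ellipse at r = 89600 km gives v_t = √[μ(2/r − 1/a_t)] = 10.925 km/s.
Δv₁ = |v_t − v_c| = |10.925 − 8.2300| = 2.695 km/s.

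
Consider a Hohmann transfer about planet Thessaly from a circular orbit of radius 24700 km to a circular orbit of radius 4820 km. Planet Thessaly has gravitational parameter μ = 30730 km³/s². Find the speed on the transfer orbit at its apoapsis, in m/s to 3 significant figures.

v = 637 m/s

Semi-major axis of the transfer orbit: a_t = (24700 + 4820)/2 = 14760 km.
At apoapsis, r = 24700 km.
Applying v² = μ(2/r − 1/a_t): v = 0.6374 km/s.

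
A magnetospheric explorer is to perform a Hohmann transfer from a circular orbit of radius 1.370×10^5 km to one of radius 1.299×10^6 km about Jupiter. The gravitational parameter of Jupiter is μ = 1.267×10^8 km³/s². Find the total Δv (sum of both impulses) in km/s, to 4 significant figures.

Δv = 16.06 km/s

The Hohmann ellipse has a_t = (r₁ + r₂)/2 = 7.180×10^5 km.
Circular speed at r₁: v₁ = √(μ/r₁) = √(1.267×10^8/1.370×10^5) = 30.4108 km/s.
On the transfer ellipse at r₁, vis-viva equation gives v_p = √[μ(2/r₁ − 1/a_t)] = 40.9044 km/s.
First burn Δv₁ = |v_p − v₁| = 10.494 km/s.
At r₂, v₂ = √(μ/r₂) = 9.876 km/s.
Transfer-orbit speed at r₂: v_a = √[μ(2/r₂ − 1/a_t)] = 4.314 km/s.
Second burn Δv₂ = |v₂ − v_a| = 5.5620 km/s.
Δv = Δv₁ + Δv₂ = 10.494 + 5.5620 = 16.06 km/s.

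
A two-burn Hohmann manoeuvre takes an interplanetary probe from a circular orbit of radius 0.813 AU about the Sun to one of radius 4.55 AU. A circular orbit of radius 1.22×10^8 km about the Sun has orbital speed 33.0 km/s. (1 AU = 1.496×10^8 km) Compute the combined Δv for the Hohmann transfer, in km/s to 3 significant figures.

From the circular-orbit relation v² = μ/r at r = 1.22×10^8 km: μ = v²r = (33.0)² × 1.22×10^8 = 1.32858×10^11 km³/s².
In km: r₁ = 0.813 × 1.496×10^8 = 1.216248×10^8 km; r₂ = 4.55 × 1.496×10^8 = 6.8068×10^8 km.
Semi-major axis of the transfer orbit: a_t = (1.216248×10^8 + 6.8068×10^8)/2 = 4.011524×10^8 km.
Circular speed at r₁: v₁ = √(μ/r₁) = √(1.32858×10^11/1.216248×10^8) = 33.05 km/s.
Transfer-orbit speed at r₁ (vis-viva equation): v_p = √[μ(2/r₁ − 1/a_t)] = 43.05 km/s.
First burn Δv₁ = |v_p − v₁| = 10.00 km/s.
At r₂, v₂ = √(μ/r₂) = 13.971 km/s.
Transfer-orbit speed at r₂: v_a = √[μ(2/r₂ − 1/a_t)] = 7.6927 km/s.
Second burn Δv₂ = |v₂ − v_a| = 6.278 km/s.
Total Δv = Δv₁ + Δv₂ = 16.28 km/s.

Δv = 16.3 km/s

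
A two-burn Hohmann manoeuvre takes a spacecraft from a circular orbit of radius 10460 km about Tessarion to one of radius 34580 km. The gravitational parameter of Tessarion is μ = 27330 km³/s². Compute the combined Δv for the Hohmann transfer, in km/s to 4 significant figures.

Δv = 0.6697 km/s

The Hohmann ellipse has a_t = (r₁ + r₂)/2 = 22520 km.
Circular speed at r₁: v₁ = √(μ/r₁) = √(27330/10460) = 1.6164 km/s.
Transfer-orbit speed at r₁ (v² = μ(2/r − 1/a)): v_p = √[μ(2/r₁ − 1/a_t)] = 2.0030 km/s.
First burn Δv₁ = |v_p − v₁| = 0.3866 km/s.
At r₂, v₂ = √(μ/r₂) = 0.8890 km/s.
Transfer-orbit speed at r₂: v_a = √[μ(2/r₂ − 1/a_t)] = 0.6059 km/s.
Second burn Δv₂ = |v₂ − v_a| = 0.2831 km/s.
Δv = Δv₁ + Δv₂ = 0.3866 + 0.2831 = 0.6697 km/s.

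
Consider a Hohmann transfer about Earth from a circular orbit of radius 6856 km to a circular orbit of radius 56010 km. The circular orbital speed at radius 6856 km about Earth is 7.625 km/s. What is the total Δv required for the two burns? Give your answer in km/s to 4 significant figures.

From the circular-orbit relation v² = μ/r at r = 6856 km: μ = v²r = (7.625)² × 6856 = 3.98612×10^5 km³/s².
Semi-major axis of the transfer orbit: a_t = (6856 + 56010)/2 = 31433 km.
Circular speed at r₁: v₁ = √(μ/r₁) = √(3.98612×10^5/6856) = 7.6250 km/s.
On the transfer ellipse at r₁, vis-viva equation gives v_p = √[μ(2/r₁ − 1/a_t)] = 10.178 km/s.
First burn Δv₁ = |v_p − v₁| = 2.553 km/s.
Circular speed at r₂: v₂ = √(μ/r₂) = 2.668 km/s.
Transfer-orbit speed at r₂: v_a = √[μ(2/r₂ − 1/a_t)] = 1.246 km/s.
Second burn Δv₂ = |v₂ − v_a| = 1.422 km/s.
Δv = Δv₁ + Δv₂ = 2.553 + 1.422 = 3.975 km/s.

Δv = 3.975 km/s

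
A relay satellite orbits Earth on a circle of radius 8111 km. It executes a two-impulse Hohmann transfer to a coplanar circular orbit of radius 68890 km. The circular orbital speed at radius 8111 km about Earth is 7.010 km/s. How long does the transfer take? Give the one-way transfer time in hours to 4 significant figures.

From the circular-orbit relation v² = μ/r at r = 8111 km: μ = v²r = (7.010)² × 8111 = 3.98575×10^5 km³/s².
Semi-major axis of the transfer orbit: a_t = (8111 + 68890)/2 = 38500.5 km.
By Kepler's third law the transfer-orbit period is T = 2π√(a_t³/μ), so t = T/2 = 37590 s.
Converting: 37590 s ÷ 3600 s/hour = 10.44 hours.

t = 10.44 hours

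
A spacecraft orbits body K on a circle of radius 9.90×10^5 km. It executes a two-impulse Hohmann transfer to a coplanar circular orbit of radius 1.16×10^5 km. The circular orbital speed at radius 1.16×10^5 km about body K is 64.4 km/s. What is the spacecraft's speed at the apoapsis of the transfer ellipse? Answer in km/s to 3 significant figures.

v = 10.1 km/s

From the circular-orbit relation v² = μ/r at r = 1.16×10^5 km: μ = v²r = (64.4)² × 1.16×10^5 = 4.81094×10^8 km³/s².
Semi-major axis of the transfer orbit: a_t = (9.900×10^5 + 1.160×10^5)/2 = 5.530×10^5 km.
The apoapsis of the transfer ellipse is at r = 9.900×10^5 km.
Vis-viva: v = √[μ(2/r − 1/a_t)] = √[4.81094×10^8 × (2/9.900×10^5 − 1/5.530×10^5)] = 10.10 km/s.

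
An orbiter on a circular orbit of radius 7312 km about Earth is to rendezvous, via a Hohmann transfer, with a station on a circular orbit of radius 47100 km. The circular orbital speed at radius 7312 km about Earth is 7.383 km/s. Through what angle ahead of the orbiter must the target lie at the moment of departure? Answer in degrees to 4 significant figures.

φ = 101.0°

From the circular-orbit relation v² = μ/r at r = 7312 km: μ = v²r = (7.383)² × 7312 = 3.98568×10^5 km³/s².
Semi-major axis of the transfer orbit: a_t = (7312 + 47100)/2 = 27206 km.
Transfer time t = π√(a_t³/μ) = 22330.4 s.
Target angular speed ω₂ = √(μ/r₂³) = 6.17618×10^-5 rad/s.
Angle swept by the target during transfer: ω₂·t = 1.3792 rad = 79.02°.
Arrival is 180° from departure on the ellipse, so φ = 180° − 79.02° = 101.0°.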